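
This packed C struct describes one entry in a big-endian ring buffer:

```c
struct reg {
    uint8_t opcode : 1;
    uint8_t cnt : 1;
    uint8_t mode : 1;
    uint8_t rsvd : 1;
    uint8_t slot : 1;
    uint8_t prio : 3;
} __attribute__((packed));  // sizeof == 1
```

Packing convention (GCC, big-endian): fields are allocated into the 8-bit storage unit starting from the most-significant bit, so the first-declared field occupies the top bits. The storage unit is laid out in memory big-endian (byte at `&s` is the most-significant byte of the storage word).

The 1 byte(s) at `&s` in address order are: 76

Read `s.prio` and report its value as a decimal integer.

6

[0]=0x76 (big-endian) → word 0x76
opcode:1 @ bit 7 → (0x76>>7)&0x1 = 0x0
cnt:1 @ bit 6 → (0x76>>6)&0x1 = 0x1
mode:1 @ bit 5 → (0x76>>5)&0x1 = 0x1
rsvd:1 @ bit 4 → (0x76>>4)&0x1 = 0x1
slot:1 @ bit 3 → (0x76>>3)&0x1 = 0x0
prio:3 @ bit 0 → (0x76>>0)&0x7 = 0x6  ←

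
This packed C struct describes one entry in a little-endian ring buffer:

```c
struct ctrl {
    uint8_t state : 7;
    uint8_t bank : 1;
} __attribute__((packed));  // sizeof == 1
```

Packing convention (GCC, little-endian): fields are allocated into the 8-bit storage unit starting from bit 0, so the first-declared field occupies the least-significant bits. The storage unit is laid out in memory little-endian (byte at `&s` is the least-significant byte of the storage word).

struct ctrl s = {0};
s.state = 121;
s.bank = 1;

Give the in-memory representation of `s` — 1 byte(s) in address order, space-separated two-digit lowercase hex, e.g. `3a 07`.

state:7 = 121 → 0x79 << 0 → word 0x79
bank:1 = 1 → 0x1 << 7 → word 0xf9
word = 0xf9 → little-endian bytes:
  [0]=0xf9

f9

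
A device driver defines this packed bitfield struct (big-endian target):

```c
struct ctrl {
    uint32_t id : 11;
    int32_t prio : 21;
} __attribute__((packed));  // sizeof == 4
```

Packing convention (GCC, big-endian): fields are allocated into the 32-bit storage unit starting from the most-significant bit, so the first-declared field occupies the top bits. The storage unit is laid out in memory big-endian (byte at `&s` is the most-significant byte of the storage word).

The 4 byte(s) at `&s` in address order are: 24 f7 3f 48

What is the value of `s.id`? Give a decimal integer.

295

[0]=0x24 [1]=0xf7 [2]=0x3f [3]=0x48 (big-endian) → word 0x24f73f48
id:11 @ bit 21 → (0x24f73f48>>21)&0x7ff = 0x127  ←
prio:21 @ bit 0 → (0x24f73f48>>0)&0x1fffff = 0x173f48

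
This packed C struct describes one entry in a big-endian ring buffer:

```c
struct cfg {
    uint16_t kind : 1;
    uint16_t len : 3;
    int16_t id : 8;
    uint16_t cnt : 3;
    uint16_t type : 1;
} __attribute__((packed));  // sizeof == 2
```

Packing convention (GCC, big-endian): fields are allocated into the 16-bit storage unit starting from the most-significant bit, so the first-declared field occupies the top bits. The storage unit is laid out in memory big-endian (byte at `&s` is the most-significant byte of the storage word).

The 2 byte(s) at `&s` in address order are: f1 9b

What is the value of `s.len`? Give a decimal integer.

[0]=0xf1 [1]=0x9b (big-endian) → word 0xf19b
kind [15+:1] = (word>>15) & 0x1 = 1
len [12+:3] = (word>>12) & 0x7 = 7  ←
id [4+:8] = (word>>4) & 0xff = 25
cnt [1+:3] = (word>>1) & 0x7 = 5
type [0+:1] = (word>>0) & 0x1 = 1

7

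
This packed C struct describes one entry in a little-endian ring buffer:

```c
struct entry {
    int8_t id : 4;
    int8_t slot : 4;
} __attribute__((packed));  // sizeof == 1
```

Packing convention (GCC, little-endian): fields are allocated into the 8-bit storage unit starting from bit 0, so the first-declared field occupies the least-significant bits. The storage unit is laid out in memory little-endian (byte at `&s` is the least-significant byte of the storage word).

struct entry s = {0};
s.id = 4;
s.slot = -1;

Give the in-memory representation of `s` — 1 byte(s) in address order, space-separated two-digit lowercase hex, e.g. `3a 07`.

f4

id (4b) val=4 bits=0x4 at bit 0: 0x04
slot (4b) val=-1 bits=0xf at bit 4: 0xf4
word = 0xf4 → little-endian bytes:
  [0]=0xf4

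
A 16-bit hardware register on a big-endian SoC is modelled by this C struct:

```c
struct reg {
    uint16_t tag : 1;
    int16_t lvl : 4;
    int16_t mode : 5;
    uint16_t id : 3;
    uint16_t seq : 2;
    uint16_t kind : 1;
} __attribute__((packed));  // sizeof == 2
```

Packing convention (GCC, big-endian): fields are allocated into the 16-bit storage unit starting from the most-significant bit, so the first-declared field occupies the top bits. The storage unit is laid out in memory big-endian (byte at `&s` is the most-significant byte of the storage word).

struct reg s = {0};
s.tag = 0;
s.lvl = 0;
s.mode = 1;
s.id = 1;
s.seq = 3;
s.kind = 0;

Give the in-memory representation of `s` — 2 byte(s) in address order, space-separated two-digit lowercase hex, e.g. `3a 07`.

00 4e

tag:1 = 0 → 0x0 << 15 → word 0x0000
lvl:4 = 0 → 0x0 << 11 → word 0x0000
mode:5 = 1 → 0x1 << 6 → word 0x0040
id:3 = 1 → 0x1 << 3 → word 0x0048
seq:2 = 3 → 0x3 << 1 → word 0x004e
kind:1 = 0 → 0x0 << 0 → word 0x004e
word = 0x004e → big-endian bytes:
  [0]=0x00  [1]=0x4e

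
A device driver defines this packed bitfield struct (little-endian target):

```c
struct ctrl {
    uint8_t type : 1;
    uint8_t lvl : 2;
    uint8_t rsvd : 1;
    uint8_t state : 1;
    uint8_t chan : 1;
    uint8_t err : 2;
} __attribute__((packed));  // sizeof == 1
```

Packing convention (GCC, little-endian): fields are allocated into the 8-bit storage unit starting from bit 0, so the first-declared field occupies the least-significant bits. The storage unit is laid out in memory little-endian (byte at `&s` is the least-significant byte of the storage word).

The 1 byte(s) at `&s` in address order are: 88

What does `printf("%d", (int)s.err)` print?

2

[0]=0x88 (little-endian) → word 0x88
type [0+:1] = (word>>0) & 0x1 = 0
lvl [1+:2] = (word>>1) & 0x3 = 0
rsvd [3+:1] = (word>>3) & 0x1 = 1
state [4+:1] = (word>>4) & 0x1 = 0
chan [5+:1] = (word>>5) & 0x1 = 0
err [6+:2] = (word>>6) & 0x3 = 2  ←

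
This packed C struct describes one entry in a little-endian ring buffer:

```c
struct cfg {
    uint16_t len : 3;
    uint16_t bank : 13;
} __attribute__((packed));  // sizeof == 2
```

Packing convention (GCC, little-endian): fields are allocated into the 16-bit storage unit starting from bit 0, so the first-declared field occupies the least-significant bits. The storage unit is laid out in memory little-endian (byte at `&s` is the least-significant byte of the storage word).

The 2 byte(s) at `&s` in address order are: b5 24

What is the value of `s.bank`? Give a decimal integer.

1174

[0]=0xb5 [1]=0x24 (little-endian) → word 0x24b5
len [0+:3] = (word>>0) & 0x7 = 5
bank [3+:13] = (word>>3) & 0x1fff = 1174  ←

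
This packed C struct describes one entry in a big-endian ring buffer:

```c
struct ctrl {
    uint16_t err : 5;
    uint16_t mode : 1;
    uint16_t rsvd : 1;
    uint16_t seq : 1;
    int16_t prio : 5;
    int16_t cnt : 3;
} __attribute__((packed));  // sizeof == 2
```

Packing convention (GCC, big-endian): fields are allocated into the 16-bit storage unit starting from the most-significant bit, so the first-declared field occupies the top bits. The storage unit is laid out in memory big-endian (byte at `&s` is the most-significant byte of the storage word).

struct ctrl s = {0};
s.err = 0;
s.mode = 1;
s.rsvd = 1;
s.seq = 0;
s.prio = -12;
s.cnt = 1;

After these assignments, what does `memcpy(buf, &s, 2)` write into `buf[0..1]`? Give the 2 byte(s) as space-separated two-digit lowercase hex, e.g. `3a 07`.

06 a1

err (5b) val=0 bits=0x0 at bit 11: 0x0000
mode (1b) val=1 bits=0x1 at bit 10: 0x0400
rsvd (1b) val=1 bits=0x1 at bit 9: 0x0600
seq (1b) val=0 bits=0x0 at bit 8: 0x0600
prio (5b) val=-12 bits=0x14 at bit 3: 0x06a0
cnt (3b) val=1 bits=0x1 at bit 0: 0x06a1
word = 0x06a1 → big-endian bytes:
  [0]=0x06  [1]=0xa1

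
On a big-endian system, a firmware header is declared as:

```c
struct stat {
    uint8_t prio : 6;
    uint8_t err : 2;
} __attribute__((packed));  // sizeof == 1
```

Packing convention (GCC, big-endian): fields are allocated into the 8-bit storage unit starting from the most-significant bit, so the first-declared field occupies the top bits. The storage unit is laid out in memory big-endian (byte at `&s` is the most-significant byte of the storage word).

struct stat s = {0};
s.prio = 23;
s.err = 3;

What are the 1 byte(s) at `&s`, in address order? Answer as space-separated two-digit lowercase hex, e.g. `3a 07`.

5f

prio (6b) val=23 bits=0x17 at bit 2: 0x5c
err (2b) val=3 bits=0x3 at bit 0: 0x5f
word = 0x5f → big-endian bytes:
  [0]=0x5f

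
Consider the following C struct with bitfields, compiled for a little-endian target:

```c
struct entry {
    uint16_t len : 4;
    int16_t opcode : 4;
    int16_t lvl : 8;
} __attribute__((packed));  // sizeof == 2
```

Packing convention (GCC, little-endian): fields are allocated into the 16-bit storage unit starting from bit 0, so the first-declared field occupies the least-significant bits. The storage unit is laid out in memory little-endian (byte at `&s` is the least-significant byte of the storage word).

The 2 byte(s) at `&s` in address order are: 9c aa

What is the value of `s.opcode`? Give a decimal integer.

[0]=0x9c [1]=0xaa (little-endian) → word 0xaa9c
len [0+:4] = (word>>0) & 0xf = 12
opcode [4+:4] = (word>>4) & 0xf = 9  ←
lvl [8+:8] = (word>>8) & 0xff = 170
opcode signed 4b, MSB=1: 9 - 16 = -7

-7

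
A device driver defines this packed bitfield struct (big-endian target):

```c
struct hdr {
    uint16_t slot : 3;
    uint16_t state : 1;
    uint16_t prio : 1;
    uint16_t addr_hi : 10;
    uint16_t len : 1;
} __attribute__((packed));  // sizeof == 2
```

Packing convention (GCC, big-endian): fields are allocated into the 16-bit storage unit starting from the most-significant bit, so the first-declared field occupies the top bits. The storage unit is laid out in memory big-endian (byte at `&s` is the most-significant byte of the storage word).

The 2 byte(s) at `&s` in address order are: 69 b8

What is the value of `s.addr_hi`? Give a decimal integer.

[0]=0x69 [1]=0xb8 (big-endian) → word 0x69b8
slot:3 @ bit 13 → (0x69b8>>13)&0x7 = 0x3
state:1 @ bit 12 → (0x69b8>>12)&0x1 = 0x0
prio:1 @ bit 11 → (0x69b8>>11)&0x1 = 0x1
addr_hi:10 @ bit 1 → (0x69b8>>1)&0x3ff = 0xdc  ←
len:1 @ bit 0 → (0x69b8>>0)&0x1 = 0x0

220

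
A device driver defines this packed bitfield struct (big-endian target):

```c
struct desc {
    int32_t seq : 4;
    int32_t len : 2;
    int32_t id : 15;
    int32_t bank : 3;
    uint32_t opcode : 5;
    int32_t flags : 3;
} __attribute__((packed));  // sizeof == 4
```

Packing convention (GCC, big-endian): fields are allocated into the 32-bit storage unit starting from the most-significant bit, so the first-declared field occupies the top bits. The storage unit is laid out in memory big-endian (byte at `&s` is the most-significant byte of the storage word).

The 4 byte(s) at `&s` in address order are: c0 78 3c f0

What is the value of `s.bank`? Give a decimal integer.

[0]=0xc0 [1]=0x78 [2]=0x3c [3]=0xf0 (big-endian) → word 0xc0783cf0
seq [28+:4] = (word>>28) & 0xf = 12
len [26+:2] = (word>>26) & 0x3 = 0
id [11+:15] = (word>>11) & 0x7fff = 3847
bank [8+:3] = (word>>8) & 0x7 = 4  ←
opcode [3+:5] = (word>>3) & 0x1f = 30
flags [0+:3] = (word>>0) & 0x7 = 0
bank signed 3b, MSB=1: 4 - 8 = -4

-4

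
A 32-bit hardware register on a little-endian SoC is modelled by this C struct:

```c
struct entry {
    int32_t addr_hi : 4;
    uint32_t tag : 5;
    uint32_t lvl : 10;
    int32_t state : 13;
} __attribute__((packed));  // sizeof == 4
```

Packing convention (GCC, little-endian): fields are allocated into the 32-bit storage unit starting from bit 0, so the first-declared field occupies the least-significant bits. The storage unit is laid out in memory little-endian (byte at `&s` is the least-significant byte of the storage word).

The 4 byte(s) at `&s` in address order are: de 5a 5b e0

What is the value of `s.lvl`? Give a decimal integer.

429

[0]=0xde [1]=0x5a [2]=0x5b [3]=0xe0 (little-endian) → word 0xe05b5ade
addr_hi:4 @ bit 0 → (0xe05b5ade>>0)&0xf = 0xe
tag:5 @ bit 4 → (0xe05b5ade>>4)&0x1f = 0xd
lvl:10 @ bit 9 → (0xe05b5ade>>9)&0x3ff = 0x1ad  ←
state:13 @ bit 19 → (0xe05b5ade>>19)&0x1fff = 0x1c0b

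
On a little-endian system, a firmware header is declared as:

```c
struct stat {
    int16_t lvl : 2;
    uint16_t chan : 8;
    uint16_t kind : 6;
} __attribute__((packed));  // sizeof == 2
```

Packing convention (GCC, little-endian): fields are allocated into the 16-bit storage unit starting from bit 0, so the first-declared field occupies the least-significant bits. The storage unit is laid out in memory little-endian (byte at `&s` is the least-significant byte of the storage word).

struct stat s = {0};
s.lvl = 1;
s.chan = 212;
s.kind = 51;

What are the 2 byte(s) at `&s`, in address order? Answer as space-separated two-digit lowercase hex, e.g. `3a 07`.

51 cf

lvl (2b) val=1 bits=0x1 at bit 0: 0x0001
chan (8b) val=212 bits=0xd4 at bit 2: 0x0351
kind (6b) val=51 bits=0x33 at bit 10: 0xcf51
word = 0xcf51 → little-endian bytes:
  [0]=0x51  [1]=0xcf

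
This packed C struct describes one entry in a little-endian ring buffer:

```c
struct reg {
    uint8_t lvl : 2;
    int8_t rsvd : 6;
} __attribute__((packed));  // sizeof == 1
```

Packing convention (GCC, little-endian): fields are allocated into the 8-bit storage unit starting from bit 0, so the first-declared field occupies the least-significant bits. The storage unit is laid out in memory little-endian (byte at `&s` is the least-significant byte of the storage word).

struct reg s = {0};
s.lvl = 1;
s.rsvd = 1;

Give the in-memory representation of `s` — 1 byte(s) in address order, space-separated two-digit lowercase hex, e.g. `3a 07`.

05

lvl (2b) val=1 bits=0x1 at bit 0: 0x01
rsvd (6b) val=1 bits=0x1 at bit 2: 0x05
word = 0x05 → little-endian bytes:
  [0]=0x05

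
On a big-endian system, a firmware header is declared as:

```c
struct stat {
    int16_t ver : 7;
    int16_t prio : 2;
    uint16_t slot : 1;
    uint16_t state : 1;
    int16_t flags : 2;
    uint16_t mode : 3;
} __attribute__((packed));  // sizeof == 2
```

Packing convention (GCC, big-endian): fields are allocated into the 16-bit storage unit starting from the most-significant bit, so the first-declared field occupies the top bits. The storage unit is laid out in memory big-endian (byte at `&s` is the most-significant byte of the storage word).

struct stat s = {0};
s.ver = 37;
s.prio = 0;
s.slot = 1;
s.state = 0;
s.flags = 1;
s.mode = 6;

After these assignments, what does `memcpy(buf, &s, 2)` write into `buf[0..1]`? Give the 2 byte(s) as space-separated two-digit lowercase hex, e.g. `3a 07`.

4a 4e

[9+:7] ver=37 & 0x7f = 0x25; word=0x4a00
[7+:2] prio=0 & 0x3 = 0x0; word=0x4a00
[6+:1] slot=1 & 0x1 = 0x1; word=0x4a40
[5+:1] state=0 & 0x1 = 0x0; word=0x4a40
[3+:2] flags=1 & 0x3 = 0x1; word=0x4a48
[0+:3] mode=6 & 0x7 = 0x6; word=0x4a4e
word = 0x4a4e → big-endian bytes:
  [0]=0x4a  [1]=0x4e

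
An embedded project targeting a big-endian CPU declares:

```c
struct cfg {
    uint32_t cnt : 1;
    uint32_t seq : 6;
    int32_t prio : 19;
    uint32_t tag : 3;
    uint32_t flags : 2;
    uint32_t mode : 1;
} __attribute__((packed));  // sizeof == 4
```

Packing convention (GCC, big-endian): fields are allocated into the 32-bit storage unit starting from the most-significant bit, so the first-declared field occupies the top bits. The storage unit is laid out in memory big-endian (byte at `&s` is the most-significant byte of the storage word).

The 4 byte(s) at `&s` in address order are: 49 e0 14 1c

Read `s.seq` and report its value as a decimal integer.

[0]=0x49 [1]=0xe0 [2]=0x14 [3]=0x1c (big-endian) → word 0x49e0141c
cnt:1 @ bit 31 → (0x49e0141c>>31)&0x1 = 0x0
seq:6 @ bit 25 → (0x49e0141c>>25)&0x3f = 0x24  ←
prio:19 @ bit 6 → (0x49e0141c>>6)&0x7ffff = 0x78050
tag:3 @ bit 3 → (0x49e0141c>>3)&0x7 = 0x3
flags:2 @ bit 1 → (0x49e0141c>>1)&0x3 = 0x2
mode:1 @ bit 0 → (0x49e0141c>>0)&0x1 = 0x0

36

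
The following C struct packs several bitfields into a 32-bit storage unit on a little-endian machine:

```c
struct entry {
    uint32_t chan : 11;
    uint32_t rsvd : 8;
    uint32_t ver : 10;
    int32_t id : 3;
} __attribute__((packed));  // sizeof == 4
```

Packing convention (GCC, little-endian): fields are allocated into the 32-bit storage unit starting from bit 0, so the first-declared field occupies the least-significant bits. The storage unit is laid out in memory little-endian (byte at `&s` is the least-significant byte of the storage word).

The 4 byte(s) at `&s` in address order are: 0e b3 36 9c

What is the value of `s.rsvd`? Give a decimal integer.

214

[0]=0x0e [1]=0xb3 [2]=0x36 [3]=0x9c (little-endian) → word 0x9c36b30e
chan:11 @ bit 0 → (0x9c36b30e>>0)&0x7ff = 0x30e
rsvd:8 @ bit 11 → (0x9c36b30e>>11)&0xff = 0xd6  ←
ver:10 @ bit 19 → (0x9c36b30e>>19)&0x3ff = 0x386
id:3 @ bit 29 → (0x9c36b30e>>29)&0x7 = 0x4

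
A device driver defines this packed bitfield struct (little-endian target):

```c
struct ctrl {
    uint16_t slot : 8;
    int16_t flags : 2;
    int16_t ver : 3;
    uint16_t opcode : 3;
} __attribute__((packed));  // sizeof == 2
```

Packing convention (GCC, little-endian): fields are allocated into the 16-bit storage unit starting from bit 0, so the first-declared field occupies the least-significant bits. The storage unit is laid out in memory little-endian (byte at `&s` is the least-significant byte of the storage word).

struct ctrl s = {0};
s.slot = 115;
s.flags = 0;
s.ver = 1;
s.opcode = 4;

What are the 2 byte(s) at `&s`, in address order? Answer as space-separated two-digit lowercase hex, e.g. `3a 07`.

73 84

[0+:8] slot=115 & 0xff = 0x73; word=0x0073
[8+:2] flags=0 & 0x3 = 0x0; word=0x0073
[10+:3] ver=1 & 0x7 = 0x1; word=0x0473
[13+:3] opcode=4 & 0x7 = 0x4; word=0x8473
word = 0x8473 → little-endian bytes:
  [0]=0x73  [1]=0x84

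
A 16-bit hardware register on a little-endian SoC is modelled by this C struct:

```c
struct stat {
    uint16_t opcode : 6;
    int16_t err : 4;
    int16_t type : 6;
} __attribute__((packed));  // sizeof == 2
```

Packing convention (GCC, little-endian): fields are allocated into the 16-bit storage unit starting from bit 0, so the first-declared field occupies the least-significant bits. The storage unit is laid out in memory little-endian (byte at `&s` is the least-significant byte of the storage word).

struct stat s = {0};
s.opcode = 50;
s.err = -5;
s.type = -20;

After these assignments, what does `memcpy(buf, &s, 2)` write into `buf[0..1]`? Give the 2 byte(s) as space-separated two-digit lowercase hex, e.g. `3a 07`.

opcode (6b) val=50 bits=0x32 at bit 0: 0x0032
err (4b) val=-5 bits=0xb at bit 6: 0x02f2
type (6b) val=-20 bits=0x2c at bit 10: 0xb2f2
word = 0xb2f2 → little-endian bytes:
  [0]=0xf2  [1]=0xb2

f2 b2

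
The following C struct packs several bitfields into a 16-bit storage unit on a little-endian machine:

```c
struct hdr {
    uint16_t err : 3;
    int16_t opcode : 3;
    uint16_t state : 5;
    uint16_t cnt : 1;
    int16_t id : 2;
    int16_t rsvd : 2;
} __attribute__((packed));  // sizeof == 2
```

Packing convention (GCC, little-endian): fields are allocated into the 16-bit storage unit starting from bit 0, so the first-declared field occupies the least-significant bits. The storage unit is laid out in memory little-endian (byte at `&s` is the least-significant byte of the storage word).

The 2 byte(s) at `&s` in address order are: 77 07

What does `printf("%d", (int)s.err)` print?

7

[0]=0x77 [1]=0x07 (little-endian) → word 0x0777
err [0+:3] = (word>>0) & 0x7 = 7  ←
opcode [3+:3] = (word>>3) & 0x7 = 6
state [6+:5] = (word>>6) & 0x1f = 29
cnt [11+:1] = (word>>11) & 0x1 = 0
id [12+:2] = (word>>12) & 0x3 = 0
rsvd [14+:2] = (word>>14) & 0x3 = 0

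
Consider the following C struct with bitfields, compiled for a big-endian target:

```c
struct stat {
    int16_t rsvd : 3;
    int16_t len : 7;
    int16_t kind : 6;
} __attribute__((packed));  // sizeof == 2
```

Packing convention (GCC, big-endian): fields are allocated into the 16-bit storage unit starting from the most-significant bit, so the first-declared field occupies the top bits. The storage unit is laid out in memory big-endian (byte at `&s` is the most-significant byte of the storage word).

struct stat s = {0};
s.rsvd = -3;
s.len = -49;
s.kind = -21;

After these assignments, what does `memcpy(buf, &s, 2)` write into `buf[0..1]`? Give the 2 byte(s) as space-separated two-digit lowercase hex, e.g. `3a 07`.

rsvd (3b) val=-3 bits=0x5 at bit 13: 0xa000
len (7b) val=-49 bits=0x4f at bit 6: 0xb3c0
kind (6b) val=-21 bits=0x2b at bit 0: 0xb3eb
word = 0xb3eb → big-endian bytes:
  [0]=0xb3  [1]=0xeb

b3 eb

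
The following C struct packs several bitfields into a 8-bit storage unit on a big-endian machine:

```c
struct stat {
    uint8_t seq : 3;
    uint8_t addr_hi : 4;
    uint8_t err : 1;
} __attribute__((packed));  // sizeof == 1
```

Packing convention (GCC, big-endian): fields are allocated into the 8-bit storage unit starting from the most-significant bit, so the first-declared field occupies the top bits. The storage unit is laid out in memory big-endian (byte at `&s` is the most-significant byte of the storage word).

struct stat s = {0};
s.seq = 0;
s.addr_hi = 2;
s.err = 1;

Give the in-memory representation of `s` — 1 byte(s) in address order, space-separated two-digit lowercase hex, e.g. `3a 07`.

seq (3b) val=0 bits=0x0 at bit 5: 0x00
addr_hi (4b) val=2 bits=0x2 at bit 1: 0x04
err (1b) val=1 bits=0x1 at bit 0: 0x05
word = 0x05 → big-endian bytes:
  [0]=0x05

05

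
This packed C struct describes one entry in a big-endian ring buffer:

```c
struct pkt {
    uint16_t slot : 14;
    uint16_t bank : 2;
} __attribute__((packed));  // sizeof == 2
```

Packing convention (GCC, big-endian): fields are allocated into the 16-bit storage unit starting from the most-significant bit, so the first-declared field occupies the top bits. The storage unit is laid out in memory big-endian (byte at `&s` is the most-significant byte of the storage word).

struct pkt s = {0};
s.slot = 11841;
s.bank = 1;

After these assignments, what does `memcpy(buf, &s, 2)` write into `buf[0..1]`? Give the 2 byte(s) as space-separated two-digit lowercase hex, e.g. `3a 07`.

slot (14b) val=11841 bits=0x2e41 at bit 2: 0xb904
bank (2b) val=1 bits=0x1 at bit 0: 0xb905
word = 0xb905 → big-endian bytes:
  [0]=0xb9  [1]=0x05

b9 05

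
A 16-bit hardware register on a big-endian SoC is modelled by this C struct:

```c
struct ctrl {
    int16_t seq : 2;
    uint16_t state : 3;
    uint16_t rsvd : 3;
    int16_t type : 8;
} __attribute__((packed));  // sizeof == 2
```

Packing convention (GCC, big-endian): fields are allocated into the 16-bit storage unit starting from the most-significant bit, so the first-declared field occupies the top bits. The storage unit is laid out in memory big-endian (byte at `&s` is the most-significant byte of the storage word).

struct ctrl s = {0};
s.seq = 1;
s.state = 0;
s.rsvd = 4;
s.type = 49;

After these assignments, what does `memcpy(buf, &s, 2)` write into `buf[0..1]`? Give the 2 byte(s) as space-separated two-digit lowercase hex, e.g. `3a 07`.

44 31

seq:2 = 1 → 0x1 << 14 → word 0x4000
state:3 = 0 → 0x0 << 11 → word 0x4000
rsvd:3 = 4 → 0x4 << 8 → word 0x4400
type:8 = 49 → 0x31 << 0 → word 0x4431
word = 0x4431 → big-endian bytes:
  [0]=0x44  [1]=0x31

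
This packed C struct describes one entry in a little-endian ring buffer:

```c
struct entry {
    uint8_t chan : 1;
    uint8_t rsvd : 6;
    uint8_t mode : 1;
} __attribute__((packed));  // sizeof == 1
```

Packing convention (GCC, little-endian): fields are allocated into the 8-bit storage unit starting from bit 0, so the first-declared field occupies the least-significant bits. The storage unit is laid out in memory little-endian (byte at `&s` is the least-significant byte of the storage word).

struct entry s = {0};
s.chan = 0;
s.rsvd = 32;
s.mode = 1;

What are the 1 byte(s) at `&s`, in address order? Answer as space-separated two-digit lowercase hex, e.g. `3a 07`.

[0+:1] chan=0 & 0x1 = 0x0; word=0x00
[1+:6] rsvd=32 & 0x3f = 0x20; word=0x40
[7+:1] mode=1 & 0x1 = 0x1; word=0xc0
word = 0xc0 → little-endian bytes:
  [0]=0xc0

c0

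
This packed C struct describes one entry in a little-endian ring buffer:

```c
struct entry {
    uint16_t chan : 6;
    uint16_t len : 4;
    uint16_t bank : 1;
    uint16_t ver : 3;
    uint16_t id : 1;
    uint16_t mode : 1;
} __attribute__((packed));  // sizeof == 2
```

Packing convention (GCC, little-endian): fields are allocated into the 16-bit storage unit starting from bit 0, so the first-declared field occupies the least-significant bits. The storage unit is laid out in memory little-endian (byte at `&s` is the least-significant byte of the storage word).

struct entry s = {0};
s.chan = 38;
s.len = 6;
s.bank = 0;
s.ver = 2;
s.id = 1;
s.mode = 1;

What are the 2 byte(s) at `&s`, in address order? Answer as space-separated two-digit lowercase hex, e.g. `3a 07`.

[0+:6] chan=38 & 0x3f = 0x26; word=0x0026
[6+:4] len=6 & 0xf = 0x6; word=0x01a6
[10+:1] bank=0 & 0x1 = 0x0; word=0x01a6
[11+:3] ver=2 & 0x7 = 0x2; word=0x11a6
[14+:1] id=1 & 0x1 = 0x1; word=0x51a6
[15+:1] mode=1 & 0x1 = 0x1; word=0xd1a6
word = 0xd1a6 → little-endian bytes:
  [0]=0xa6  [1]=0xd1

a6 d1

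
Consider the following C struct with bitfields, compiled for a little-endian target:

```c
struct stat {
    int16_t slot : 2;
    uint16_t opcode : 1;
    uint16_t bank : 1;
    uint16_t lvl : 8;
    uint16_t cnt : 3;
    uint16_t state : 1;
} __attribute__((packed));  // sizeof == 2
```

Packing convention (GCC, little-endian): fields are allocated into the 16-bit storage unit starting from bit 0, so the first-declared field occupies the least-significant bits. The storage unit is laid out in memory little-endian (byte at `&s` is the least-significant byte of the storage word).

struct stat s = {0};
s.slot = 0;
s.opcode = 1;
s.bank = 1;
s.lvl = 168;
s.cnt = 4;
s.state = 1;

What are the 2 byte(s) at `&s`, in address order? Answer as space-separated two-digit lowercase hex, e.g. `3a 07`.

8c ca

[0+:2] slot=0 & 0x3 = 0x0; word=0x0000
[2+:1] opcode=1 & 0x1 = 0x1; word=0x0004
[3+:1] bank=1 & 0x1 = 0x1; word=0x000c
[4+:8] lvl=168 & 0xff = 0xa8; word=0x0a8c
[12+:3] cnt=4 & 0x7 = 0x4; word=0x4a8c
[15+:1] state=1 & 0x1 = 0x1; word=0xca8c
word = 0xca8c → little-endian bytes:
  [0]=0x8c  [1]=0xca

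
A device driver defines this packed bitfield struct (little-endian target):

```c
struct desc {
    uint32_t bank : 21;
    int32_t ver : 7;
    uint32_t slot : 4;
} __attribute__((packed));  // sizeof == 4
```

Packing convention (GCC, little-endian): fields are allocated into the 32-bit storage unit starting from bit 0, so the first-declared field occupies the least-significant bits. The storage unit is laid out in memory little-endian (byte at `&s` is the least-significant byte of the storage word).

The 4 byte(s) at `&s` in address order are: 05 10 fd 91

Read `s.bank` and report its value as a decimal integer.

1904645

[0]=0x05 [1]=0x10 [2]=0xfd [3]=0x91 (little-endian) → word 0x91fd1005
bank [0+:21] = (word>>0) & 0x1fffff = 1904645  ←
ver [21+:7] = (word>>21) & 0x7f = 15
slot [28+:4] = (word>>28) & 0xf = 9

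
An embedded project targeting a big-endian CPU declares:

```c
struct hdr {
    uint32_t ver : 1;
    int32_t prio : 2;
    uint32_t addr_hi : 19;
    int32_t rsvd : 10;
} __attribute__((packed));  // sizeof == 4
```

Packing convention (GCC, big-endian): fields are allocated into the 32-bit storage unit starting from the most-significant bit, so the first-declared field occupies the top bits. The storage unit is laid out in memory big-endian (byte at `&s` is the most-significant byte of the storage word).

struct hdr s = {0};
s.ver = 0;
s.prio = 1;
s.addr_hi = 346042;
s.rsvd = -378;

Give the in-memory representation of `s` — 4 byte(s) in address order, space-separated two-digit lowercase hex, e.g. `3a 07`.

35 1e ea 86

ver (1b) val=0 bits=0x0 at bit 31: 0x00000000
prio (2b) val=1 bits=0x1 at bit 29: 0x20000000
addr_hi (19b) val=346042 bits=0x547ba at bit 10: 0x351ee800
rsvd (10b) val=-378 bits=0x286 at bit 0: 0x351eea86
word = 0x351eea86 → big-endian bytes:
  [0]=0x35  [1]=0x1e  [2]=0xea  [3]=0x86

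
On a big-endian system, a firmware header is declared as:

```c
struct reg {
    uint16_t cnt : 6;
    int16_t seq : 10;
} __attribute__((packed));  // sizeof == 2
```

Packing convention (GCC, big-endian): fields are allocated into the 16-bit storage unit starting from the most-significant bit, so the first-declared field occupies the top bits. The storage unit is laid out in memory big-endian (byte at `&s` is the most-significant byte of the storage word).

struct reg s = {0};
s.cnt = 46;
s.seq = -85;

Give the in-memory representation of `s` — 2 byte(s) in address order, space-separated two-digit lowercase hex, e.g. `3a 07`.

bb ab

[10+:6] cnt=46 & 0x3f = 0x2e; word=0xb800
[0+:10] seq=-85 & 0x3ff = 0x3ab; word=0xbbab
word = 0xbbab → big-endian bytes:
  [0]=0xbb  [1]=0xab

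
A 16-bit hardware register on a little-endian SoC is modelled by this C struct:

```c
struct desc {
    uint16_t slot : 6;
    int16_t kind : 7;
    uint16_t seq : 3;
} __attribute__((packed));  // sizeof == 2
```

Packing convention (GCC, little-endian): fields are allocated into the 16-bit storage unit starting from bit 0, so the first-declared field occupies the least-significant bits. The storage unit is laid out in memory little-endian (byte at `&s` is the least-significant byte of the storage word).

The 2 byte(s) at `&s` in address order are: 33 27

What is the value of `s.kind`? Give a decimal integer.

28

[0]=0x33 [1]=0x27 (little-endian) → word 0x2733
slot:6 @ bit 0 → (0x2733>>0)&0x3f = 0x33
kind:7 @ bit 6 → (0x2733>>6)&0x7f = 0x1c  ←
seq:3 @ bit 13 → (0x2733>>13)&0x7 = 0x1
kind signed 7b, MSB=0: value = 28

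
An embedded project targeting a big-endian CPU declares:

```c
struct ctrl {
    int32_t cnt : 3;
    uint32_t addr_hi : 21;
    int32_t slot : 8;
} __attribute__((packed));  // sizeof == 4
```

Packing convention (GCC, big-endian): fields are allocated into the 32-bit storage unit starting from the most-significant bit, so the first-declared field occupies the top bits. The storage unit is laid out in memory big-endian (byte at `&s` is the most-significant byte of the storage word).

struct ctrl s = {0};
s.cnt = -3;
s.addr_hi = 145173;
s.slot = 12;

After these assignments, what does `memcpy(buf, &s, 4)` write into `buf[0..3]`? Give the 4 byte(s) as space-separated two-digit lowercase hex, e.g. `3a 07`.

[29+:3] cnt=-3 & 0x7 = 0x5; word=0xa0000000
[8+:21] addr_hi=145173 & 0x1fffff = 0x23715; word=0xa2371500
[0+:8] slot=12 & 0xff = 0xc; word=0xa237150c
word = 0xa237150c → big-endian bytes:
  [0]=0xa2  [1]=0x37  [2]=0x15  [3]=0x0c

a2 37 15 0c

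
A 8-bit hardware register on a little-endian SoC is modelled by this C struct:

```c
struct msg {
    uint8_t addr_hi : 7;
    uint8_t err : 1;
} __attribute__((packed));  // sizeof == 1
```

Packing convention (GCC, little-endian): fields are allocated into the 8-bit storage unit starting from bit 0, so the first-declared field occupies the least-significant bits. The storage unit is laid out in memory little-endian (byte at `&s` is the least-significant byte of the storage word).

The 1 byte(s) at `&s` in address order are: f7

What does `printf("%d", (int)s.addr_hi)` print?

119

[0]=0xf7 (little-endian) → word 0xf7
addr_hi [0+:7] = (word>>0) & 0x7f = 119  ←
err [7+:1] = (word>>7) & 0x1 = 1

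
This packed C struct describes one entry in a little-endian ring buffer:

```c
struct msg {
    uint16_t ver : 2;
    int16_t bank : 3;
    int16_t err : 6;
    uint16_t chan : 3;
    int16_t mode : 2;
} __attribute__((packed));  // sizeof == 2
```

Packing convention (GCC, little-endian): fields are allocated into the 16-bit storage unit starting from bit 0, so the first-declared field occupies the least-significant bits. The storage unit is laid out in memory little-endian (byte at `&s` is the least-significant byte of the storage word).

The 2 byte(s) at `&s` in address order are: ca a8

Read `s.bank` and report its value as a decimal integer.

2

[0]=0xca [1]=0xa8 (little-endian) → word 0xa8ca
ver [0+:2] = (word>>0) & 0x3 = 2
bank [2+:3] = (word>>2) & 0x7 = 2  ←
err [5+:6] = (word>>5) & 0x3f = 6
chan [11+:3] = (word>>11) & 0x7 = 5
mode [14+:2] = (word>>14) & 0x3 = 2
bank signed 3b, MSB=0: value = 2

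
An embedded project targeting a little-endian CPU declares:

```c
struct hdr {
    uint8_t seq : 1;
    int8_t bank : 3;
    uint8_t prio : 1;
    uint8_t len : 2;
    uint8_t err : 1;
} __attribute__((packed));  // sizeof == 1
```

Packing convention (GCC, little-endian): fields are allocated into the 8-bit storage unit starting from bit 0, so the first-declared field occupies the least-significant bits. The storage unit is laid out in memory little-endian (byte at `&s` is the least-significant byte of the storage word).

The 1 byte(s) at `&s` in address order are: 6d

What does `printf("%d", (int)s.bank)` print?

-2

[0]=0x6d (little-endian) → word 0x6d
seq:1 @ bit 0 → (0x6d>>0)&0x1 = 0x1
bank:3 @ bit 1 → (0x6d>>1)&0x7 = 0x6  ←
prio:1 @ bit 4 → (0x6d>>4)&0x1 = 0x0
len:2 @ bit 5 → (0x6d>>5)&0x3 = 0x3
err:1 @ bit 7 → (0x6d>>7)&0x1 = 0x0
bank signed 3b, MSB=1: 6 - 8 = -2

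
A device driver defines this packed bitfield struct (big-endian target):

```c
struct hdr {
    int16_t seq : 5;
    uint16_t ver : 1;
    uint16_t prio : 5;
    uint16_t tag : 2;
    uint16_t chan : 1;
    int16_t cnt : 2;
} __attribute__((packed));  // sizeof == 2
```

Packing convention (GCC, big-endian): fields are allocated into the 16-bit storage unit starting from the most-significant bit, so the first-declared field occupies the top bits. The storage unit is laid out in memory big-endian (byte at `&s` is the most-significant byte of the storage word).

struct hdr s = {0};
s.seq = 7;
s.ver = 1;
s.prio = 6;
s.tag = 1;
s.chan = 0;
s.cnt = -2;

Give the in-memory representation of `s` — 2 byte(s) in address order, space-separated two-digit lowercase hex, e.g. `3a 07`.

[11+:5] seq=7 & 0x1f = 0x7; word=0x3800
[10+:1] ver=1 & 0x1 = 0x1; word=0x3c00
[5+:5] prio=6 & 0x1f = 0x6; word=0x3cc0
[3+:2] tag=1 & 0x3 = 0x1; word=0x3cc8
[2+:1] chan=0 & 0x1 = 0x0; word=0x3cc8
[0+:2] cnt=-2 & 0x3 = 0x2; word=0x3cca
word = 0x3cca → big-endian bytes:
  [0]=0x3c  [1]=0xca

3c ca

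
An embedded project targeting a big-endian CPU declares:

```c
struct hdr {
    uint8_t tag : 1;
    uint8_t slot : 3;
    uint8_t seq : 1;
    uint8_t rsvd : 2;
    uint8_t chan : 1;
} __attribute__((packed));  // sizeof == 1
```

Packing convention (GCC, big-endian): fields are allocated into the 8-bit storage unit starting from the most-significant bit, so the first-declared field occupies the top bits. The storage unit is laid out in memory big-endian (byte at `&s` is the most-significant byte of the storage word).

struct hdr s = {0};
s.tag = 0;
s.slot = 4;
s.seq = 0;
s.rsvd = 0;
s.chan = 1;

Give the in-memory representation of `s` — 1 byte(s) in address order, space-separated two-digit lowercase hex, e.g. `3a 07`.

tag (1b) val=0 bits=0x0 at bit 7: 0x00
slot (3b) val=4 bits=0x4 at bit 4: 0x40
seq (1b) val=0 bits=0x0 at bit 3: 0x40
rsvd (2b) val=0 bits=0x0 at bit 1: 0x40
chan (1b) val=1 bits=0x1 at bit 0: 0x41
word = 0x41 → big-endian bytes:
  [0]=0x41

41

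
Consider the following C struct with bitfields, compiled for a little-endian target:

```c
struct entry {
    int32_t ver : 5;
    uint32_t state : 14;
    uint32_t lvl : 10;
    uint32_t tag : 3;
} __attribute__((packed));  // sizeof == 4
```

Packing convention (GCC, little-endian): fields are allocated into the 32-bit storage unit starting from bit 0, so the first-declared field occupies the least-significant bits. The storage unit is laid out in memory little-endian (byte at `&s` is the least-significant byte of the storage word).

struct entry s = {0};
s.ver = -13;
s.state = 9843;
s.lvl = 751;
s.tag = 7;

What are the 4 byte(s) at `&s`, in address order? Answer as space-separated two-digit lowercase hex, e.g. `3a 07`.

[0+:5] ver=-13 & 0x1f = 0x13; word=0x00000013
[5+:14] state=9843 & 0x3fff = 0x2673; word=0x0004ce73
[19+:10] lvl=751 & 0x3ff = 0x2ef; word=0x177cce73
[29+:3] tag=7 & 0x7 = 0x7; word=0xf77cce73
word = 0xf77cce73 → little-endian bytes:
  [0]=0x73  [1]=0xce  [2]=0x7c  [3]=0xf7

73 ce 7c f7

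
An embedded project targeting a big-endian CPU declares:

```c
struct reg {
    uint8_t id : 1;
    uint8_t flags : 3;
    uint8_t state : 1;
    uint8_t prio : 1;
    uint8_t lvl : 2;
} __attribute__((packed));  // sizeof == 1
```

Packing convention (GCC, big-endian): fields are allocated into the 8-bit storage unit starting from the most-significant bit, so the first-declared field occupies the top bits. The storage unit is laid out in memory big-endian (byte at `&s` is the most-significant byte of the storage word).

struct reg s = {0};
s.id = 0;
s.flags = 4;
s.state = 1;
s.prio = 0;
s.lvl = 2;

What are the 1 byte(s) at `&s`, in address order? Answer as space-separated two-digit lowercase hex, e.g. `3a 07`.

4a

[7+:1] id=0 & 0x1 = 0x0; word=0x00
[4+:3] flags=4 & 0x7 = 0x4; word=0x40
[3+:1] state=1 & 0x1 = 0x1; word=0x48
[2+:1] prio=0 & 0x1 = 0x0; word=0x48
[0+:2] lvl=2 & 0x3 = 0x2; word=0x4a
word = 0x4a → big-endian bytes:
  [0]=0x4a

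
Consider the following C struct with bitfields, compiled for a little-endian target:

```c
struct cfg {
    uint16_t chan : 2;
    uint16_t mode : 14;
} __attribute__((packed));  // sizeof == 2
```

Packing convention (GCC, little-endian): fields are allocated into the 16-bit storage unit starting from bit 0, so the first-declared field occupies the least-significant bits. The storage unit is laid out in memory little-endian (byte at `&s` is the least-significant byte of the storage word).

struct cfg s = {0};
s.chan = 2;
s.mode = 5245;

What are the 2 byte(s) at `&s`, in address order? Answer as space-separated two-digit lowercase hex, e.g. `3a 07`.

chan:2 = 2 → 0x2 << 0 → word 0x0002
mode:14 = 5245 → 0x147d << 2 → word 0x51f6
word = 0x51f6 → little-endian bytes:
  [0]=0xf6  [1]=0x51

f6 51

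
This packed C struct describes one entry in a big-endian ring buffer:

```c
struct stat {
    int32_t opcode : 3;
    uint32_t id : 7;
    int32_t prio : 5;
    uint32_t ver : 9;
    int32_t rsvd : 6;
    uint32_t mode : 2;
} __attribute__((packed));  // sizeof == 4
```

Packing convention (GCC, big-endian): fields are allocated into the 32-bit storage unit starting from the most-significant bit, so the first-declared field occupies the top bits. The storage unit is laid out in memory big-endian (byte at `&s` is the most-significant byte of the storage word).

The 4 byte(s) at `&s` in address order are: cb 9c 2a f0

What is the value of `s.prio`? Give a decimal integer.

14

[0]=0xcb [1]=0x9c [2]=0x2a [3]=0xf0 (big-endian) → word 0xcb9c2af0
opcode:3 @ bit 29 → (0xcb9c2af0>>29)&0x7 = 0x6
id:7 @ bit 22 → (0xcb9c2af0>>22)&0x7f = 0x2e
prio:5 @ bit 17 → (0xcb9c2af0>>17)&0x1f = 0xe  ←
ver:9 @ bit 8 → (0xcb9c2af0>>8)&0x1ff = 0x2a
rsvd:6 @ bit 2 → (0xcb9c2af0>>2)&0x3f = 0x3c
mode:2 @ bit 0 → (0xcb9c2af0>>0)&0x3 = 0x0
prio signed 5b, MSB=0: value = 14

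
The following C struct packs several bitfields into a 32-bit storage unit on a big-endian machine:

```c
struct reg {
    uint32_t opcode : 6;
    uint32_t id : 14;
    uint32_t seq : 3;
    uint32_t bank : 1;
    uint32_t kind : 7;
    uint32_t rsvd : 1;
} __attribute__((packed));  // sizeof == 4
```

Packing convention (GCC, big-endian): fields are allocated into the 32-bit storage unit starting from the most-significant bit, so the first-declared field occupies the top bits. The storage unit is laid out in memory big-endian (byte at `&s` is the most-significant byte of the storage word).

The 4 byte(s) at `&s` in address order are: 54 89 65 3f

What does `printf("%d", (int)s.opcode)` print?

[0]=0x54 [1]=0x89 [2]=0x65 [3]=0x3f (big-endian) → word 0x5489653f
opcode:6 @ bit 26 → (0x5489653f>>26)&0x3f = 0x15  ←
id:14 @ bit 12 → (0x5489653f>>12)&0x3fff = 0x896
seq:3 @ bit 9 → (0x5489653f>>9)&0x7 = 0x2
bank:1 @ bit 8 → (0x5489653f>>8)&0x1 = 0x1
kind:7 @ bit 1 → (0x5489653f>>1)&0x7f = 0x1f
rsvd:1 @ bit 0 → (0x5489653f>>0)&0x1 = 0x1

21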